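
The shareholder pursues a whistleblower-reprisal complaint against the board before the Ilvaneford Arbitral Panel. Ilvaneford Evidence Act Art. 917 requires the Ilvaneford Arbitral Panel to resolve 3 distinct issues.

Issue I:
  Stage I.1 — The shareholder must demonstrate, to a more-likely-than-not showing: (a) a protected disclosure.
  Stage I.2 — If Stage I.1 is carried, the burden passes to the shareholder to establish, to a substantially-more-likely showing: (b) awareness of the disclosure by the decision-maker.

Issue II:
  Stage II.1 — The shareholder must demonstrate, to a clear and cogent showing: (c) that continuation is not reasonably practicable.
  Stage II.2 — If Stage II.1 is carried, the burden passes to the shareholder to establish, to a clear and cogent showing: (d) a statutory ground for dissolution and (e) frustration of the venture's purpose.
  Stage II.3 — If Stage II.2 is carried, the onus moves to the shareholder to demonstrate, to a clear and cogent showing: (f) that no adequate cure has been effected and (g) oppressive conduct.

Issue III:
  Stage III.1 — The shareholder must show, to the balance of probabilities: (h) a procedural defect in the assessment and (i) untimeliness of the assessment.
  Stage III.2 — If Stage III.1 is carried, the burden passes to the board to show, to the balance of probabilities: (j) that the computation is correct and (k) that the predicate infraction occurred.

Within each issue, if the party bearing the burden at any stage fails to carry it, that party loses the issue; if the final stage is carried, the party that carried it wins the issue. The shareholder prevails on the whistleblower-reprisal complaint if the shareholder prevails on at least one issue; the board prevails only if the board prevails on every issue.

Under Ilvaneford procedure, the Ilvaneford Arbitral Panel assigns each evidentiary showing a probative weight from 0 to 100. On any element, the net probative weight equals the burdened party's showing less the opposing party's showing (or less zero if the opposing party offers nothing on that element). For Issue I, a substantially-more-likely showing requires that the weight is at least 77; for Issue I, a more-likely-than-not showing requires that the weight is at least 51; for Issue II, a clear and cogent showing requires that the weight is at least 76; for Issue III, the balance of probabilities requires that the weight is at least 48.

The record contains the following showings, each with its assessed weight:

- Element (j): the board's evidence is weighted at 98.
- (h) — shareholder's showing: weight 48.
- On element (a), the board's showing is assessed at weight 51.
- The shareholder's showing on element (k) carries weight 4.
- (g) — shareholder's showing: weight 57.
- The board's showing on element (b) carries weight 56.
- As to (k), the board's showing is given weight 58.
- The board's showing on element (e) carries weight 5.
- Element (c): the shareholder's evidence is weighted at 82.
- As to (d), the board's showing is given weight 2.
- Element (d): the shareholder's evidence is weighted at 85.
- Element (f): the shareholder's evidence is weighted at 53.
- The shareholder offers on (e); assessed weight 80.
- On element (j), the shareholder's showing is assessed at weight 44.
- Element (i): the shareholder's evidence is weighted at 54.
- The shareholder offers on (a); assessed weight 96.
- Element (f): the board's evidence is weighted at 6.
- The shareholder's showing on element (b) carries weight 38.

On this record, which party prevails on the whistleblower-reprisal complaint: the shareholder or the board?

— Issue I —
Stage I.1 — burden on shareholder; standard: a more-likely-than-not showing (weight is at least 51).
    (a): 96 − 51 = 45 < 51 [not met]
  The shareholder does not carry Stage I.1.
The analysis ends at Stage I.1; the board prevails on this issue.
— Issue II —
At Stage II.1 the shareholder must meet a clear and cogent showing (weight is at least 76): on (c) the weight is 82, which does reach 76, so (c) meets the standard.
  Stage II.1 is satisfied; the shareholder continues to bear the burden.
At Stage II.2 the shareholder must meet a clear and cogent showing (weight is at least 76): on (d) the weight is 85 less the opposing 2 gives net 83, which does reach 76, so (d) meets the standard; on (e) the weight is 80 less the opposing 5 gives net 75, which does not reach 76, so (e) does not meet the standard.
  Not every element is met, so the shareholder fails to carry Stage II.2.
The analysis ends at Stage II.2; the board prevails on this issue.
— Issue III —
Stage III.1 (shareholder, the balance of probabilities, weight is at least 48): (h) 48 ≥ 48 — meets; (i) 54 ≥ 48 — meets.
  The shareholder carries Stage III.1; the board now bears the burden.
Stage III.2 (board, the balance of probabilities, weight is at least 48): (j) net 98−44=54 ≥ 48 — meets; (k) net 58−4=54 ≥ 48 — meets.
  The board carries the last stage.
Every stage carried; the board prevails on this issue.
Per-issue: Issue I → board; Issue II → board; Issue III → board. The shareholder must prevail on at least one issue; overall, the board prevails.

board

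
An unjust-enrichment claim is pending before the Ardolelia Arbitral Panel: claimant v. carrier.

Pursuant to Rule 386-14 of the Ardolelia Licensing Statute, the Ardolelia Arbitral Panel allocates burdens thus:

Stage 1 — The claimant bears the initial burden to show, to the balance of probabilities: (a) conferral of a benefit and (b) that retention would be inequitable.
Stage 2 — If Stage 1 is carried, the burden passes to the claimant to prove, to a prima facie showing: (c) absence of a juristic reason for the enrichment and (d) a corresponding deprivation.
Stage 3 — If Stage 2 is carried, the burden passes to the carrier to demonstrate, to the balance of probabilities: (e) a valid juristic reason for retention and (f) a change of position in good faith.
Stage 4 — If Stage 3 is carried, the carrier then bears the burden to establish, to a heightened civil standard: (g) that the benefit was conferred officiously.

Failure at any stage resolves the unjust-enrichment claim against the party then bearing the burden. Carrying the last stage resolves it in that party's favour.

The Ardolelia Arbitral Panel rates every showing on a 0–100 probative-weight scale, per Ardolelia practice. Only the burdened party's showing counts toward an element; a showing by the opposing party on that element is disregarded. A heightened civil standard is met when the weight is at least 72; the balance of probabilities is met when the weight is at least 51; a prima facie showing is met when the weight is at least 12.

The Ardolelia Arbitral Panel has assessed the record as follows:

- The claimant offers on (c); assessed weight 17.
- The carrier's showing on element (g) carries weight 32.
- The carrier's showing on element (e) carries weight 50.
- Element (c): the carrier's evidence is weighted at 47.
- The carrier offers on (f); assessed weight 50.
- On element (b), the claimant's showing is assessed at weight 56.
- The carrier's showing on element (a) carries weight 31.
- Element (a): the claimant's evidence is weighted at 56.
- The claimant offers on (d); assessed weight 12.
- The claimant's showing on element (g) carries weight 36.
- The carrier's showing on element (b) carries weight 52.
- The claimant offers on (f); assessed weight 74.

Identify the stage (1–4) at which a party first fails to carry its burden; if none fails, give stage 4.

stage 3

Stage 1 (claimant, the balance of probabilities, weight is at least 51): (a) 56 (carrier's 31 disregarded) ≥ 51 — meets; (b) 56 (carrier's 52 disregarded) ≥ 51 — meets.
  Stage 1 is satisfied; the claimant continues to bear the burden.
Stage 2 (claimant, a prima facie showing, weight is at least 12): (c) 17 (carrier's 47 disregarded) ≥ 12 — meets; (d) 12 ≥ 12 — meets.
  Stage 2 is satisfied; the onus moves to the carrier.
Stage 3 (carrier, the balance of probabilities, weight is at least 51): (e) 50 < 51 — fails; (f) 50 (claimant's 74 disregarded) < 51 — fails.
  Not every element is met, so the carrier fails to carry Stage 3.
The analysis ends at Stage 3; the claimant prevails.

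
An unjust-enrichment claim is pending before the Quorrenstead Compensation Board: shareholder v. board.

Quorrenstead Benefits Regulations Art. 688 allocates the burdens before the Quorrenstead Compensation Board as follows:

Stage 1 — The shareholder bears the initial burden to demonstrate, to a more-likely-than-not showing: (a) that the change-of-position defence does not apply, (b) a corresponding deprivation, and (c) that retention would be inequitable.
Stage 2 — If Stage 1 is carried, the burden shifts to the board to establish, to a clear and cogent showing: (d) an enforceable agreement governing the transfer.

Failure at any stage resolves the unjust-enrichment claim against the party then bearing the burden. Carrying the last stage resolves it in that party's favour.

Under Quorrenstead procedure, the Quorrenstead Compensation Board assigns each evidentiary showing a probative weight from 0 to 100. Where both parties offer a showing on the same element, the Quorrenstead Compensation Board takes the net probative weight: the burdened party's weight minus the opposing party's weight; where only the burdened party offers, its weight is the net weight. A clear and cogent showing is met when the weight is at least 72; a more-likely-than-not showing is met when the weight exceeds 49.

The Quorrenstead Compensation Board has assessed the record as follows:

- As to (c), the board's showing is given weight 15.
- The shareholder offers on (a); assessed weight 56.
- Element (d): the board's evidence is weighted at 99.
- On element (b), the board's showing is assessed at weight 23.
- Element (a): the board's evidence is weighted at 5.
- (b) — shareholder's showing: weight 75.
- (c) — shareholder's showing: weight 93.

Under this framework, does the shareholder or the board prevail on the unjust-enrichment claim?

At Stage 1 the shareholder must meet a more-likely-than-not showing (weight exceeds 49): on (a) the weight is 56 less the opposing 5 gives net 51, which does exceed 49, so (a) meets the standard; on (b) the weight is 75 less the opposing 23 gives net 52, which does exceed 49, so (b) meets the standard; on (c) the weight is 93 less the opposing 15 gives net 78, > 49, so (c) meets the standard.
  All elements met. The burden passes to the board.
At Stage 2 the board must meet a clear and cogent showing (weight is at least 72): on (d) the weight is 99, which does reach 72, so (d) meets the standard.
  Stage 2 carried; the final stage is satisfied.
Every stage carried; the board prevails.

board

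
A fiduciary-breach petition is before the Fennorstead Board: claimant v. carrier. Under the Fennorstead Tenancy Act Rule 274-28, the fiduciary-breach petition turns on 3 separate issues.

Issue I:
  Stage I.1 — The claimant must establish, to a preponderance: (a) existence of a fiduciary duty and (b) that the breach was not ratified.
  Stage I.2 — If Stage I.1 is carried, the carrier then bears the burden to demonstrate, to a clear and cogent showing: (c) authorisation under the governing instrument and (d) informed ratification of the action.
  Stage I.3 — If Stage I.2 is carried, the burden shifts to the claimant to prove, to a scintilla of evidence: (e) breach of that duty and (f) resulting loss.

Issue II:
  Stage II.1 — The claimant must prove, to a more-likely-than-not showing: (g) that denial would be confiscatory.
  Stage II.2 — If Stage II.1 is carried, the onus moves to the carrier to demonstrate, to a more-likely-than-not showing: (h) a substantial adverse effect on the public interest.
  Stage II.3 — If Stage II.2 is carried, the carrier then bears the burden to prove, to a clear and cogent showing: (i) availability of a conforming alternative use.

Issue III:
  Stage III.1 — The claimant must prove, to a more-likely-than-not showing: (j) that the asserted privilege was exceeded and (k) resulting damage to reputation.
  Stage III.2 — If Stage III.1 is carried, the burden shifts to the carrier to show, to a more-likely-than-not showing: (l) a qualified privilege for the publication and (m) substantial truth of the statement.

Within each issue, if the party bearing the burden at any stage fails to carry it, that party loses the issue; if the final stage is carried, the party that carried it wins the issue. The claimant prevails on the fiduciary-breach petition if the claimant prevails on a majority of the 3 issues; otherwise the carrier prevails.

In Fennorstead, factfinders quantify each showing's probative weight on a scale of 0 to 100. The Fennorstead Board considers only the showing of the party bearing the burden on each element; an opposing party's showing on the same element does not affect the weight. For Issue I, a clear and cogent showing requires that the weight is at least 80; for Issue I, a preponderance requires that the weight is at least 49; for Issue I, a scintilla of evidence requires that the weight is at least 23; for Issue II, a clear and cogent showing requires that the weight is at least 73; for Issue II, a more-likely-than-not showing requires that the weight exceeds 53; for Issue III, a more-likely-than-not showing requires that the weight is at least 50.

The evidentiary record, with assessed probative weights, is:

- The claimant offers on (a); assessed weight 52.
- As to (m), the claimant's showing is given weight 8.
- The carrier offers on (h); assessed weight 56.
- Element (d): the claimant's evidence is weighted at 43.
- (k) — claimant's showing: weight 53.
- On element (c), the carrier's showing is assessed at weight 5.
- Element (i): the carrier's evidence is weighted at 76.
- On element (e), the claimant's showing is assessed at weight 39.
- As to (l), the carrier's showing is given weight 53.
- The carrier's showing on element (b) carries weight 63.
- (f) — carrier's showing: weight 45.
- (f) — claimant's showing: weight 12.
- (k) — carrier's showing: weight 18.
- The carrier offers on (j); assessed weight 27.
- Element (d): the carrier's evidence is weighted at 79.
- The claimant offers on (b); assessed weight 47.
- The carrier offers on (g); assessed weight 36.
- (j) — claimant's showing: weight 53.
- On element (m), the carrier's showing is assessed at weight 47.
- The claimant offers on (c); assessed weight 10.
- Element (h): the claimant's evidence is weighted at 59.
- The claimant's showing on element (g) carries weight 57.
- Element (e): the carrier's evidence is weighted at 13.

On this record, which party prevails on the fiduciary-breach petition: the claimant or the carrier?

— Issue I —
At Stage I.1 the claimant must meet a preponderance (weight is at least 49): on (a) the weight is 52, ≥ 49, so (a) meets the standard; on (b) the weight is 47 (the carrier's 63 is given no effect), < 49, so (b) does not meet the standard.
  The claimant does not carry Stage I.1.
The carrier prevails on this issue.
— Issue II —
At Stage II.1 the claimant must meet a more-likely-than-not showing (weight exceeds 53): on (g) the weight is 57 (the carrier's 36 is given no effect), which does exceed 53, so (g) meets the standard.
  All elements met. The burden passes to the carrier.
At Stage II.2 the carrier must meet a more-likely-than-not showing (weight exceeds 53): on (h) the weight is 56 (the claimant's 59 is given no effect), > 53, so (h) meets the standard.
  All elements met. The carrier retains the burden for Stage II.3.
At Stage II.3 the carrier must meet a clear and cogent showing (weight is at least 73): on (i) the weight is 76, ≥ 73, so (i) meets the standard.
  All elements met at the final stage.
With every stage satisfied, the carrier prevails on this issue.
— Issue III —
Stage III.1 (claimant, a more-likely-than-not showing, weight is at least 50): (j) 53 (carrier's 27 disregarded) ≥ 50 — meets; (k) 53 (carrier's 18 disregarded) ≥ 50 — meets.
  The claimant carries Stage III.1; the carrier now bears the burden.
Stage III.2 (carrier, a more-likely-than-not showing, weight is at least 50): (l) 53 ≥ 50 — meets; (m) 47 (claimant's 8 disregarded) < 50 — fails.
  Stage III.2 not carried; the carrier fails its burden.
The claimant prevails on this issue.
Per-issue: Issue I → carrier; Issue II → carrier; Issue III → claimant. The claimant must prevail on a majority of issues; overall, the carrier prevails.

carrier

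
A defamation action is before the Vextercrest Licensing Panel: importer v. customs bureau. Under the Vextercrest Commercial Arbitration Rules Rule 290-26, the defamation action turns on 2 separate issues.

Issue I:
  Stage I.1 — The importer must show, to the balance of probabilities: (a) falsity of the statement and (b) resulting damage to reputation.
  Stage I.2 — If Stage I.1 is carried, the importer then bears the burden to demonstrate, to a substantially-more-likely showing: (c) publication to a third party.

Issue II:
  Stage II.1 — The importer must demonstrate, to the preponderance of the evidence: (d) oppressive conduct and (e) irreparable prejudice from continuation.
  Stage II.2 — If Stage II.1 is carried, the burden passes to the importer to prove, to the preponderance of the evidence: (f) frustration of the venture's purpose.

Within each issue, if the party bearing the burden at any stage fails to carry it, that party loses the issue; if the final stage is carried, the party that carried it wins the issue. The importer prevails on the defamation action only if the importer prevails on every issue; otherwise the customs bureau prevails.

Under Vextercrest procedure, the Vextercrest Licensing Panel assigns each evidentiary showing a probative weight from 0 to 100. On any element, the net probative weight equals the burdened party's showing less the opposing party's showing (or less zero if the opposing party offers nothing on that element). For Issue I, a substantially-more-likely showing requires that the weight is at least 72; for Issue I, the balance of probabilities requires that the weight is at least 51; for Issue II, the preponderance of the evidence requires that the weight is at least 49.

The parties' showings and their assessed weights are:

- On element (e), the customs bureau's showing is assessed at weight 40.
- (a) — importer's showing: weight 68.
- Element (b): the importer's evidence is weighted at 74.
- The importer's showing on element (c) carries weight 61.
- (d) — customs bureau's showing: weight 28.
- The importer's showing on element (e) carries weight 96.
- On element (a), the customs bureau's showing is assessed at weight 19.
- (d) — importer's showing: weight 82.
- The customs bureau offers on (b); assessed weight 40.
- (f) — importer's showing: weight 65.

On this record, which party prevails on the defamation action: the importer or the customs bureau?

— Issue I —
At Stage I.1 the importer must meet the balance of probabilities (weight is at least 51): on (a) the weight is 68 less the opposing 19 gives net 49, < 51, so (a) does not meet the standard; on (b) the weight is 74 less the opposing 40 gives net 34, which does not reach 51, so (b) does not meet the standard.
  The importer does not carry Stage I.1.
So the customs bureau prevails on this issue.
— Issue II —
Stage II.1 (importer, the preponderance of the evidence, weight is at least 49): (d) net 82−28=54 ≥ 49 — meets; (e) net 96−40=56 ≥ 49 — meets.
  Stage II.1 is satisfied; the importer continues to bear the burden.
Stage II.2 (importer, the preponderance of the evidence, weight is at least 49): (f) 65 ≥ 49 — meets.
  The importer carries the last stage.
With every stage satisfied, the importer prevails on this issue.
Per-issue: Issue I → customs bureau; Issue II → importer. The importer must prevail on every issue; overall, the customs bureau prevails.

customs bureau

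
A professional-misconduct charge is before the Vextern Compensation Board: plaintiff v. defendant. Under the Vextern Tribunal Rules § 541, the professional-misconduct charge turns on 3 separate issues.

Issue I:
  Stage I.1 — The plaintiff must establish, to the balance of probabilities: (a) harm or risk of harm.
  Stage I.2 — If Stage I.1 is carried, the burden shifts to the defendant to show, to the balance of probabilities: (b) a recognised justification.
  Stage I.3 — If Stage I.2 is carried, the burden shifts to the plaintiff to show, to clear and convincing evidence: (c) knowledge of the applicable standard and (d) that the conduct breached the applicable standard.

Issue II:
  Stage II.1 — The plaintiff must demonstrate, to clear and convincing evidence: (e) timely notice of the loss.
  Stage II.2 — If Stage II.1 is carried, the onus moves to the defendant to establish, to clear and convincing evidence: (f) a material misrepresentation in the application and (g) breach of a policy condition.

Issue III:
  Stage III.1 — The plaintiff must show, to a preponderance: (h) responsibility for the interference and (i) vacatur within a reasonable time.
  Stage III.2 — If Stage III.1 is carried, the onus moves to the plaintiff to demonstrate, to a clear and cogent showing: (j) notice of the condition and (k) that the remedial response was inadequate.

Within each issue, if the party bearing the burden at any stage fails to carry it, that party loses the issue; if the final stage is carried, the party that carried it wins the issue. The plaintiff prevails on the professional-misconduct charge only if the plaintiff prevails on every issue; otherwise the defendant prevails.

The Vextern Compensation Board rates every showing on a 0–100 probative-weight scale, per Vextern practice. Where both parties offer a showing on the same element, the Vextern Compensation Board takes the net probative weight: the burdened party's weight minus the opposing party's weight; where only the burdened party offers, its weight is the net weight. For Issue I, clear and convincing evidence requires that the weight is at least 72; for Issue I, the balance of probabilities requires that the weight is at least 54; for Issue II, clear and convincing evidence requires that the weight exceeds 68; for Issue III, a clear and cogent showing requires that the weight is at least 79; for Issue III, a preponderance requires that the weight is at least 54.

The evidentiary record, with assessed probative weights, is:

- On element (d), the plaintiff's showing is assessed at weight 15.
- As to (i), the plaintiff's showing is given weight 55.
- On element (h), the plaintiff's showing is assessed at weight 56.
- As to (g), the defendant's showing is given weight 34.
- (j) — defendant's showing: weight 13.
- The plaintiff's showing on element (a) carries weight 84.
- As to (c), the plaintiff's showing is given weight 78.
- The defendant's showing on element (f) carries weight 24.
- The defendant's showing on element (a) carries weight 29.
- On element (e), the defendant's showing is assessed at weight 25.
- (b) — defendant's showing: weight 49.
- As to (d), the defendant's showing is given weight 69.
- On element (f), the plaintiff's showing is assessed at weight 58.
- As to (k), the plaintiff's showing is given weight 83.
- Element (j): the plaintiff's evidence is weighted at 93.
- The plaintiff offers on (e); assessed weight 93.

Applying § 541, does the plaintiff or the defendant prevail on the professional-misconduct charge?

defendant

— Issue I —
Stage I.1 (plaintiff, the balance of probabilities, weight is at least 54): (a) net 84−29=55 ≥ 54 — meets.
  The plaintiff carries Stage I.1; the defendant now bears the burden.
Stage I.2 (defendant, the balance of probabilities, weight is at least 54): (b) 49 < 54 — fails.
  Not every element is met, so the defendant fails to carry Stage I.2.
The plaintiff prevails on this issue.
— Issue II —
Stage II.1 — burden on plaintiff; standard: clear and convincing evidence (weight exceeds 68).
    (e): 93 − 25 = 68 ≤ 68 [not met]
  The plaintiff does not carry Stage II.1.
So the defendant prevails on this issue.
— Issue III —
Stage III.1 (plaintiff, a preponderance, weight is at least 54): (h) 56 ≥ 54 — meets; (i) 55 ≥ 54 — meets.
  All elements met. The plaintiff retains the burden for Stage III.2.
Stage III.2 (plaintiff, a clear and cogent showing, weight is at least 79): (j) net 93−13=80 ≥ 79 — meets; (k) 83 ≥ 79 — meets.
  The plaintiff carries the last stage.
All stages carried — the plaintiff prevails on this issue.
Per-issue: Issue I → plaintiff; Issue II → defendant; Issue III → plaintiff. The plaintiff must prevail on every issue; overall, the defendant prevails.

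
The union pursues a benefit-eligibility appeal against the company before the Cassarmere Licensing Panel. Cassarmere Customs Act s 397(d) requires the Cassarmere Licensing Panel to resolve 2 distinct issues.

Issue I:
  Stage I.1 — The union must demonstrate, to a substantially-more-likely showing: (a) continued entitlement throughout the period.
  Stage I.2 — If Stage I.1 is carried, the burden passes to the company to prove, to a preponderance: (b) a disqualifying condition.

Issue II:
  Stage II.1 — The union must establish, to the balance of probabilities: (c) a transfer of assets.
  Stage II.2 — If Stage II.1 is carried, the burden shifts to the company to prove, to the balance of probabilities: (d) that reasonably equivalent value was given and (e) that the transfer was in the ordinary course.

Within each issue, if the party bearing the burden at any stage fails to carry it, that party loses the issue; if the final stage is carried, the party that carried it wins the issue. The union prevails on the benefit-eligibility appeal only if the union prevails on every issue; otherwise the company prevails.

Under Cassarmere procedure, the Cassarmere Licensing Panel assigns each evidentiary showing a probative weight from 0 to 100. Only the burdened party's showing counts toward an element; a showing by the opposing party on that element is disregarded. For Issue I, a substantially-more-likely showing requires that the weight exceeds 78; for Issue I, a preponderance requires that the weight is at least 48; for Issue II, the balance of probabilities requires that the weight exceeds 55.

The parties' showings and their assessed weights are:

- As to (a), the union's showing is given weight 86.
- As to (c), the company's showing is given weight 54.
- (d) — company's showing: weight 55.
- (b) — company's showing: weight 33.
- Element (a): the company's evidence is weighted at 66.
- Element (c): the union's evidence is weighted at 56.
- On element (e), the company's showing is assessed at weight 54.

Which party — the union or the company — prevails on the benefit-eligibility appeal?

— Issue I —
Stage I.1 (union, a substantially-more-likely showing, weight exceeds 78): (a) 86 (company's 66 disregarded) > 78 — meets.
  All elements met. The burden passes to the company.
Stage I.2 (company, a preponderance, weight is at least 48): (b) 33 < 48 — fails.
  The company does not carry Stage I.2.
So the union prevails on this issue.
— Issue II —
Stage II.1 (union, the balance of probabilities, weight exceeds 55): (c) 56 (company's 54 disregarded) > 55 — meets.
  Stage II.1 is satisfied; the onus moves to the company.
Stage II.2 (company, the balance of probabilities, weight exceeds 55): (d) 55 ≤ 55 — fails; (e) 54 ≤ 55 — fails.
  Stage II.2 not carried; the company fails its burden.
The union prevails on this issue.
Per-issue: Issue I → union; Issue II → union. The union must prevail on every issue; overall, the union prevails.

union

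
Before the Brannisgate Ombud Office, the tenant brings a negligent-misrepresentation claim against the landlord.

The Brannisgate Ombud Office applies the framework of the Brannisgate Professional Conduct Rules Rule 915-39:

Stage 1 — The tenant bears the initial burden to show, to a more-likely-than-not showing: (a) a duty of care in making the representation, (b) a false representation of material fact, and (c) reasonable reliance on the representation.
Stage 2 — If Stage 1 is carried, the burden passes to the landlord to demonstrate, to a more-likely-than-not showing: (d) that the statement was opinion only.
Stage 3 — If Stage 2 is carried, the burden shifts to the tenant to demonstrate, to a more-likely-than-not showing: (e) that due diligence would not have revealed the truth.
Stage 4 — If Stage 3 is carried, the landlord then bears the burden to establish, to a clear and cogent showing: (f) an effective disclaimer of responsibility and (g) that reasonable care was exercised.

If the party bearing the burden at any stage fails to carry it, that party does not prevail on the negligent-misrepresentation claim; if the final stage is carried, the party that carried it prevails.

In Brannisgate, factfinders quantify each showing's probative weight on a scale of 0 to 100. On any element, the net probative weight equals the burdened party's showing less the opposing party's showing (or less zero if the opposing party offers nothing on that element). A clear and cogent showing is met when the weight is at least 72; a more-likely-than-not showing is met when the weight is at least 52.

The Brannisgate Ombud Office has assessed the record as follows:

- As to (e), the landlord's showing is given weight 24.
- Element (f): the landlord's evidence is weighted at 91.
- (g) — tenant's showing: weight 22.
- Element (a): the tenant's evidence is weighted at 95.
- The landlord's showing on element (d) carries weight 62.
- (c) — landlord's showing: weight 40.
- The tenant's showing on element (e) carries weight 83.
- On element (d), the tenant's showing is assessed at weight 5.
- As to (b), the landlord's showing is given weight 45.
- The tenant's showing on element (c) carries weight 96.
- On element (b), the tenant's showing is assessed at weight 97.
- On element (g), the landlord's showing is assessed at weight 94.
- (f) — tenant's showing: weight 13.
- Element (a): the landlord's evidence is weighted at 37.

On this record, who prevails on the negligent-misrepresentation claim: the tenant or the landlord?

landlord

Stage 1 (tenant, a more-likely-than-not showing, weight is at least 52): (a) net 95−37=58 ≥ 52 — meets; (b) net 97−45=52 ≥ 52 — meets; (c) net 96−40=56 ≥ 52 — meets.
  Stage 1 is satisfied; the onus moves to the landlord.
Stage 2 (landlord, a more-likely-than-not showing, weight is at least 52): (d) net 62−5=57 ≥ 52 — meets.
  Stage 2 carried; the burden shifts to the tenant.
Stage 3 (tenant, a more-likely-than-not showing, weight is at least 52): (e) net 83−24=59 ≥ 52 — meets.
  Stage 3 carried; the burden shifts to the landlord.
Stage 4 (landlord, a clear and cogent showing, weight is at least 72): (f) net 91−13=78 ≥ 72 — meets; (g) net 94−22=72 ≥ 72 — meets.
  The landlord carries the last stage.
With every stage satisfied, the landlord prevails.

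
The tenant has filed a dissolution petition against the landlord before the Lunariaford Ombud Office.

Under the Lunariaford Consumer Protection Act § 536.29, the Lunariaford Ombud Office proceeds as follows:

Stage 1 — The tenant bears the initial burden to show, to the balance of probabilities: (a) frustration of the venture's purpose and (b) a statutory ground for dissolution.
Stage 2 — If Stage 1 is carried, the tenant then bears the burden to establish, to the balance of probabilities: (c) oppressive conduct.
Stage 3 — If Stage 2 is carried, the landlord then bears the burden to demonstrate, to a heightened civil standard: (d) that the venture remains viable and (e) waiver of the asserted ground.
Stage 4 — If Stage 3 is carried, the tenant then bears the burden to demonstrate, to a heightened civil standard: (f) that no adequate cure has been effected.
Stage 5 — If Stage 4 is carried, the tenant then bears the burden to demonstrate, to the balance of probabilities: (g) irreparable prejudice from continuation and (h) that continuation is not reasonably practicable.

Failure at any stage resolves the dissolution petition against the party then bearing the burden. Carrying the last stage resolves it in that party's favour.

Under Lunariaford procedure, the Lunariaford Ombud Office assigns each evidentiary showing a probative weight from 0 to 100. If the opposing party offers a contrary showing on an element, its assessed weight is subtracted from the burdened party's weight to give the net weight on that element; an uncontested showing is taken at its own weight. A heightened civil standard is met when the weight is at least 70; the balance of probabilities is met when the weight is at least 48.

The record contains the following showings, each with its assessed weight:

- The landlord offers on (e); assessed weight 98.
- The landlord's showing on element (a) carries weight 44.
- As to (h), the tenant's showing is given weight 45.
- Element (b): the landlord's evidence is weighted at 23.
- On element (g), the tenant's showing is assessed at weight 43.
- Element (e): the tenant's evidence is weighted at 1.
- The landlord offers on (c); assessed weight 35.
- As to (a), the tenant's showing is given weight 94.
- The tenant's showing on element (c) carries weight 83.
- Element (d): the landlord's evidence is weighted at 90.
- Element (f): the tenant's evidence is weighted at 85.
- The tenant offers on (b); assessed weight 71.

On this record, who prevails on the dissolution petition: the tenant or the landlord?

landlord

Stage 1 — burden on tenant; standard: the balance of probabilities (weight is at least 48).
    (a): 94 − 44 = 50 ≥ 48 [met]
    (b): 71 − 23 = 48 ≥ 48 [met]
  Stage 1 is satisfied; the tenant continues to bear the burden.
Stage 2 — burden on tenant; standard: the balance of probabilities (weight is at least 48).
    (c): 83 − 35 = 48 ≥ 48 [met]
  The tenant carries Stage 2; the landlord now bears the burden.
Stage 3 — burden on landlord; standard: a heightened civil standard (weight is at least 70).
    (d): 90 ≥ 70 [met]
    (e): 98 − 1 = 97 ≥ 70 [met]
  Stage 3 is satisfied; the onus moves to the tenant.
Stage 4 — burden on tenant; standard: a heightened civil standard (weight is at least 70).
    (f): 85 ≥ 70 [met]
  Stage 4 is satisfied; the tenant continues to bear the burden.
Stage 5 — burden on tenant; standard: the balance of probabilities (weight is at least 48).
    (g): 43 < 48 [not met]
    (h): 45 < 48 [not met]
  Stage 5 not carried; the tenant fails its burden.
So the landlord prevails.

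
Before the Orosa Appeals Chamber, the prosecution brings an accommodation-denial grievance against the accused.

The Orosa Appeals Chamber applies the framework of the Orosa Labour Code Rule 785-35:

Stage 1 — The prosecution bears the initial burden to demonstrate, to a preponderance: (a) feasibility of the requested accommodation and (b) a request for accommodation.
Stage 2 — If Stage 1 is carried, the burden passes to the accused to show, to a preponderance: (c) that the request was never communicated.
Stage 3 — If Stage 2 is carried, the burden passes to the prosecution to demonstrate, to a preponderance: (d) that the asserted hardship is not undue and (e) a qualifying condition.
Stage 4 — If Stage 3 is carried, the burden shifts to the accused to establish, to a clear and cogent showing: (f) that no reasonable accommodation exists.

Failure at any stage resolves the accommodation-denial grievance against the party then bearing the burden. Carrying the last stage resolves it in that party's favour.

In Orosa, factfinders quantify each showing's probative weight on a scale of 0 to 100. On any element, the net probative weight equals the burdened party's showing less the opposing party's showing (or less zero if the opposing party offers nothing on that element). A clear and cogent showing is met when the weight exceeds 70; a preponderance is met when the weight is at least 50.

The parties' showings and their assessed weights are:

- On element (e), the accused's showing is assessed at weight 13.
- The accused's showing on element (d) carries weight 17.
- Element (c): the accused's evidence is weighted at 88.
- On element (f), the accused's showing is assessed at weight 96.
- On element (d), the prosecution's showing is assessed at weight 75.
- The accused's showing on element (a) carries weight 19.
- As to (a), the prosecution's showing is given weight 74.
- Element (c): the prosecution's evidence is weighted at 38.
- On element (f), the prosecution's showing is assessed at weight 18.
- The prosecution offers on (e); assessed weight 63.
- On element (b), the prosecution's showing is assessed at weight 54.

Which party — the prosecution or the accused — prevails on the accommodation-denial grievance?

Stage 1 — burden on prosecution; standard: a preponderance (weight is at least 50).
    (a): 74 − 19 = 55 ≥ 50 [met]
    (b): 54 ≥ 50 [met]
  Stage 1 is satisfied; the onus moves to the accused.
Stage 2 — burden on accused; standard: a preponderance (weight is at least 50).
    (c): 88 − 38 = 50 ≥ 50 [met]
  The accused carries Stage 2; the prosecution now bears the burden.
Stage 3 — burden on prosecution; standard: a preponderance (weight is at least 50).
    (d): 75 − 17 = 58 ≥ 50 [met]
    (e): 63 − 13 = 50 ≥ 50 [met]
  Stage 3 carried; the burden shifts to the accused.
Stage 4 — burden on accused; standard: a clear and cogent showing (weight exceeds 70).
    (f): 96 − 18 = 78 > 70 [met]
  Stage 4 carried; the final stage is satisfied.
Every stage carried; the accused prevails.

accused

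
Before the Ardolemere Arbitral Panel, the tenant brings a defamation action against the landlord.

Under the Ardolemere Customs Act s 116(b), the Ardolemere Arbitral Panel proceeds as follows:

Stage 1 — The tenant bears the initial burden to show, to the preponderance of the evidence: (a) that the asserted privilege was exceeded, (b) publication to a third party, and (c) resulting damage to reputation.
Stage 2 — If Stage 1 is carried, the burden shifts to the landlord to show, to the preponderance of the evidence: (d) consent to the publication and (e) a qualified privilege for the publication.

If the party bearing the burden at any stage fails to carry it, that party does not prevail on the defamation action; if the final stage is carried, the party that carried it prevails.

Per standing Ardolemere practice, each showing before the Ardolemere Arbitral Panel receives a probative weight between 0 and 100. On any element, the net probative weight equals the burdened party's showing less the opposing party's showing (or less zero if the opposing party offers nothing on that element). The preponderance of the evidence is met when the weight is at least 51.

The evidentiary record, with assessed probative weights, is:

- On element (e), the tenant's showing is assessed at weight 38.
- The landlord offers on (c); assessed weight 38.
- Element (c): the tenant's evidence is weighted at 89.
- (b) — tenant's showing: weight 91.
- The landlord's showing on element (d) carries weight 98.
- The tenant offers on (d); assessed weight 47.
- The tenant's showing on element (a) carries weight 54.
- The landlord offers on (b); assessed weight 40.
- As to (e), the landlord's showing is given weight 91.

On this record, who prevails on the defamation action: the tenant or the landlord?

Stage 1 (tenant, the preponderance of the evidence, weight is at least 51): (a) 54 ≥ 51 — meets; (b) net 91−40=51 ≥ 51 — meets; (c) net 89−38=51 ≥ 51 — meets.
  Stage 1 carried; the burden shifts to the landlord.
Stage 2 (landlord, the preponderance of the evidence, weight is at least 51): (d) net 98−47=51 ≥ 51 — meets; (e) net 91−38=53 ≥ 51 — meets.
  Stage 2 carried; the final stage is satisfied.
All stages carried — the landlord prevails.

landlord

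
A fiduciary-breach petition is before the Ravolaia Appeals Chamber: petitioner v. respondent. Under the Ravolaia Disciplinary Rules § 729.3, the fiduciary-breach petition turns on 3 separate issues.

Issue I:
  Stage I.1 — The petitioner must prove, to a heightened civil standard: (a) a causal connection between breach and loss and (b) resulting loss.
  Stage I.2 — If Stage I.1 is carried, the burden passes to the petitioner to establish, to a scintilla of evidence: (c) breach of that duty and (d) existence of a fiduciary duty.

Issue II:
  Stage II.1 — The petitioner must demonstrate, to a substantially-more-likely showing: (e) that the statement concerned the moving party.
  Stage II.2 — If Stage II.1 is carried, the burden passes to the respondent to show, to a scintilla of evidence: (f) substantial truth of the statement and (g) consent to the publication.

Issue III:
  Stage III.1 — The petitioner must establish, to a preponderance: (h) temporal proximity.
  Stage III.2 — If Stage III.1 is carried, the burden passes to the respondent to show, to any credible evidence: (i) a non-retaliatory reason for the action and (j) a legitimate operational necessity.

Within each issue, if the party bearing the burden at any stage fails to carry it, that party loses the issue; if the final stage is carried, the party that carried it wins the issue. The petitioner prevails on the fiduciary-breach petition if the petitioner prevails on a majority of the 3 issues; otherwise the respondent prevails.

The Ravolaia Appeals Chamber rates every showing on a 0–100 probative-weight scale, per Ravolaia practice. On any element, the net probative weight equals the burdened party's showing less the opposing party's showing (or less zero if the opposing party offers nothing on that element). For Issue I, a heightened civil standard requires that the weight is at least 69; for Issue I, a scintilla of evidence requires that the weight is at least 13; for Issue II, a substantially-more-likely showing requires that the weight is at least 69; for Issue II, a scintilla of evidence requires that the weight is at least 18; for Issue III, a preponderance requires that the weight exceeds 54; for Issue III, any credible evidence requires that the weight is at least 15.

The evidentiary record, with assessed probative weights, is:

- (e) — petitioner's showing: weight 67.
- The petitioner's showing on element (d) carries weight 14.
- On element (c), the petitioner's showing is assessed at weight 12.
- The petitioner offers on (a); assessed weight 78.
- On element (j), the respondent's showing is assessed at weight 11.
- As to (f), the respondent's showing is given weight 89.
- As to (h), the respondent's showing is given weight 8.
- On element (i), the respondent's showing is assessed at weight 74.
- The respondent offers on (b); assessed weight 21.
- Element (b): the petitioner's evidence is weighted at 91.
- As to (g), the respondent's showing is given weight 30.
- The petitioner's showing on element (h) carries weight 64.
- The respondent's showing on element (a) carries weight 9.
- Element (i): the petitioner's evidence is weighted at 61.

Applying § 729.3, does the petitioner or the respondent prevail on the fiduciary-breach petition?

— Issue I —
Stage I.1 (petitioner, a heightened civil standard, weight is at least 69): (a) net 78−9=69 ≥ 69 — meets; (b) net 91−21=70 ≥ 69 — meets.
  Stage I.1 carried; the burden remains with the petitioner.
Stage I.2 (petitioner, a scintilla of evidence, weight is at least 13): (c) 12 < 13 — fails; (d) 14 ≥ 13 — meets.
  Not every element is met, so the petitioner fails to carry Stage I.2.
So the respondent prevails on this issue.
— Issue II —
At Stage II.1 the petitioner must meet a substantially-more-likely showing (weight is at least 69): on (e) the weight is 67, which does not reach 69, so (e) does not meet the standard.
  Stage II.1 not carried; the petitioner fails its burden.
So the respondent prevails on this issue.
— Issue III —
At Stage III.1 the petitioner must meet a preponderance (weight exceeds 54): on (h) the weight is 64 less the opposing 8 gives net 56, > 54, so (h) meets the standard.
  All elements met. The burden passes to the respondent.
At Stage III.2 the respondent must meet any credible evidence (weight is at least 15): on (i) the weight is 74 less the opposing 61 gives net 13, which does not reach 15, so (i) does not meet the standard; on (j) the weight is 11, which does not reach 15, so (j) does not meet the standard.
  Not every element is met, so the respondent fails to carry Stage III.2.
The analysis ends at Stage III.2; the petitioner prevails on this issue.
Per-issue: Issue I → respondent; Issue II → respondent; Issue III → petitioner. The petitioner must prevail on a majority of issues; overall, the respondent prevails.

respondent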